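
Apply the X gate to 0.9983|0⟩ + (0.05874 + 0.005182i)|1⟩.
(0.05874 + 0.005182i)|0⟩ + 0.9983|1⟩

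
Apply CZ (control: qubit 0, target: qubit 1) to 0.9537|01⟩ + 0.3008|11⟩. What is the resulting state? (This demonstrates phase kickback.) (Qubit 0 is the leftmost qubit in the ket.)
0.9537|01⟩ - 0.3008|11⟩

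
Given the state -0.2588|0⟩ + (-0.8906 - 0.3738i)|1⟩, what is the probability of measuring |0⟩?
0.06698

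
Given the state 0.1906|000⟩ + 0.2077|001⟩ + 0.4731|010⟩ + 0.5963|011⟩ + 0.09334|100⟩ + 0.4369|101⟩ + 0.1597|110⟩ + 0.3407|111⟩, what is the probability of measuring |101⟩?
0.1909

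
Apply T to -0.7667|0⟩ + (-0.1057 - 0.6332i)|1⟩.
-0.7667|0⟩ + (0.373 - 0.5225i)|1⟩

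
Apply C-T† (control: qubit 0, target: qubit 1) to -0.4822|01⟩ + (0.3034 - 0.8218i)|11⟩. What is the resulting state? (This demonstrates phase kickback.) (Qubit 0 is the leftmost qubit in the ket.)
-0.4822|01⟩ + (-0.3666 - 0.7956i)|11⟩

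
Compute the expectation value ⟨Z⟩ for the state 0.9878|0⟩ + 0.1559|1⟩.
0.9514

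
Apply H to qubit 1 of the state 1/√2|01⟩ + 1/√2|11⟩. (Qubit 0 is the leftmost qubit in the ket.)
1/2|00⟩ - 1/2|01⟩ + 1/2|10⟩ - 1/2|11⟩

H on qubit 1 mixes each pair of kets that differ only in qubit 1: amplitudes (a, b) of (|…0…⟩, |…1…⟩) become ((a + b)/√2, (a − b)/√2). Kets absent from the input have amplitude 0.
(|00⟩, |01⟩): (a, b) = (0, 1/√2) → (1/2, -1/2)
(|10⟩, |11⟩): (a, b) = (0, 1/√2) → (1/2, -1/2)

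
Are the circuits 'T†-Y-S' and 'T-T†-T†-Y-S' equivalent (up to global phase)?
Yes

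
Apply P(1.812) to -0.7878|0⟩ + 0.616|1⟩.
-0.7878|0⟩ + (-0.1471 + 0.5982i)|1⟩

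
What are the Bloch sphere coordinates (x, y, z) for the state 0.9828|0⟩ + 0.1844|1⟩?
(0.3625, 0, 0.9319)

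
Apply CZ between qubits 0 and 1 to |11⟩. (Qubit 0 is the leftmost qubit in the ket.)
-|11⟩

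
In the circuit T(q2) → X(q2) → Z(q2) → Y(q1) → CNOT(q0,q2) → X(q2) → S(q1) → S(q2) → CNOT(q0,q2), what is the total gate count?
9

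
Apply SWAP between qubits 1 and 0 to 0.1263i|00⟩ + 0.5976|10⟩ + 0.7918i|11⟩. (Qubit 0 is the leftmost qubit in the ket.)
0.1263i|00⟩ + 0.5976|01⟩ + 0.7918i|11⟩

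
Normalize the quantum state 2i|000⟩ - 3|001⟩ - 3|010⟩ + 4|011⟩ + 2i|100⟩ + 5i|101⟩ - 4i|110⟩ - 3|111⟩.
0.2085i|000⟩ - 0.3128|001⟩ - 0.3128|010⟩ + 0.417|011⟩ + 0.2085i|100⟩ + 0.5213i|101⟩ - 0.417i|110⟩ - 0.3128|111⟩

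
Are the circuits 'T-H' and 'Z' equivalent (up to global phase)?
No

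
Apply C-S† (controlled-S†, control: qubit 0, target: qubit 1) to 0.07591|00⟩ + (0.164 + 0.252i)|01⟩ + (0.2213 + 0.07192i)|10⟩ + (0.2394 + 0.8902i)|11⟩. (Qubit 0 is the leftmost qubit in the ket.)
0.07591|00⟩ + (0.164 + 0.252i)|01⟩ + (0.2213 + 0.07192i)|10⟩ + (0.8902 - 0.2394i)|11⟩

C-S† leaves the control-|0⟩ kets |00⟩, |01⟩ unchanged and applies S† to qubit 1 on the control-|1⟩ pair (|10⟩, |11⟩).
S† = [[1, 0], [0, -i]].
With a = amp(|10⟩) = (0.2213 + 0.07192i) and b = amp(|11⟩) = (0.2394 + 0.8902i):
new amp(|10⟩) = (1)·a = (0.2213 + 0.07192i)
new amp(|11⟩) = (-i)·b = (0.8902 - 0.2394i)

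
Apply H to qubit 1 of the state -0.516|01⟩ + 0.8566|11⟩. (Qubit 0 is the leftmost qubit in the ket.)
-0.3649|00⟩ + 0.3649|01⟩ + 0.6057|10⟩ - 0.6057|11⟩

H on qubit 1 mixes each pair of kets that differ only in qubit 1: amplitudes (a, b) of (|…0…⟩, |…1…⟩) become ((a + b)/√2, (a − b)/√2). Kets absent from the input have amplitude 0.
(|00⟩, |01⟩): (a, b) = (0, -0.516) → (-0.3649, 0.3649)
(|10⟩, |11⟩): (a, b) = (0, 0.8566) → (0.6057, -0.6057)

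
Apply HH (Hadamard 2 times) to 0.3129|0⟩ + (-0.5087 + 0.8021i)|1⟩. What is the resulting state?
0.3129|0⟩ + (-0.5087 + 0.8021i)|1⟩

H² = I, so an even number of Hadamards cancels: H^2 = I and the state is unchanged.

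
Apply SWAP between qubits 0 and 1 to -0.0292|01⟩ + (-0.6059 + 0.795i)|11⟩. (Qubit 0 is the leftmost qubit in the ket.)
-0.0292|10⟩ + (-0.6059 + 0.795i)|11⟩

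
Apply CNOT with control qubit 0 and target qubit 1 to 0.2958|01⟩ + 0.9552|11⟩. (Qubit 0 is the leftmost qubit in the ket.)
0.2958|01⟩ + 0.9552|10⟩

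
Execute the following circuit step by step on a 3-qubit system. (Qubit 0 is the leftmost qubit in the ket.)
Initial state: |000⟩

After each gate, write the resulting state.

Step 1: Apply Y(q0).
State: i|100⟩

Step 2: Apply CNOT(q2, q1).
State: i|100⟩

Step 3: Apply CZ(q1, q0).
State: i|100⟩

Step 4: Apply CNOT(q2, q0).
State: i|100⟩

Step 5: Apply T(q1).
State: i|100⟩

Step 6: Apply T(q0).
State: (-1/√2 + (1/√2)i)|100⟩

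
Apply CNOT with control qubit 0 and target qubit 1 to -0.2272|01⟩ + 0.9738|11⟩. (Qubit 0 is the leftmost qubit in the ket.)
-0.2272|01⟩ + 0.9738|10⟩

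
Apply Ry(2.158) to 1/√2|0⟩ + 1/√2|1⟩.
-0.2894|0⟩ + 0.9572|1⟩

Ry(2.158) = [[cos(θ/2), −sin(θ/2)], [sin(θ/2), cos(θ/2)]]; θ = 2.158, cos(θ/2) ≈ 0.47221, sin(θ/2) ≈ 0.881486.
With a = amp(|0⟩) = 1/√2 and b = amp(|1⟩) = 1/√2:
new amp(|0⟩) = (0.47221)·a + (-0.881486)·b = -0.2894
new amp(|1⟩) = (0.881486)·a + (0.47221)·b = 0.9572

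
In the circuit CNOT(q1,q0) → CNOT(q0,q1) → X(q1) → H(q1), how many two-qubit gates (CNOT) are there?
2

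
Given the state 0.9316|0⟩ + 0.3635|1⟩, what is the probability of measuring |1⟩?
0.1321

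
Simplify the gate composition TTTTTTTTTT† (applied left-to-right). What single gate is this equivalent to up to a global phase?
I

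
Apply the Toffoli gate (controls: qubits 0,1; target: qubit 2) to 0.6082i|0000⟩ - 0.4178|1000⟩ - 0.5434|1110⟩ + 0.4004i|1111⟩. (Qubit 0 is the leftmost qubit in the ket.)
0.6082i|0000⟩ - 0.4178|1000⟩ - 0.5434|1100⟩ + 0.4004i|1101⟩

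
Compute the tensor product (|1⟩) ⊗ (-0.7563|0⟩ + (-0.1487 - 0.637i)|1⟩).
-0.7563|10⟩ + (-0.1487 - 0.637i)|11⟩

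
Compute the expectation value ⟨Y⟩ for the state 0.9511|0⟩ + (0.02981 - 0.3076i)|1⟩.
-0.5851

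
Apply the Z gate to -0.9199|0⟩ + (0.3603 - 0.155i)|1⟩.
-0.9199|0⟩ + (-0.3603 + 0.155i)|1⟩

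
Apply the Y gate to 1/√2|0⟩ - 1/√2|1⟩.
(1/√2)i|0⟩ + (1/√2)i|1⟩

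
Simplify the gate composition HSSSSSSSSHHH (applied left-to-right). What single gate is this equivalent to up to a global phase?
I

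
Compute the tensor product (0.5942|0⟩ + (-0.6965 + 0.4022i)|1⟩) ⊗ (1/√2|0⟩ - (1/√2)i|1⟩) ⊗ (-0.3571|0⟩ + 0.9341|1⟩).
-0.15|000⟩ + 0.3925|001⟩ + 0.15i|010⟩ - 0.3925i|011⟩ + (0.1759 - 0.1016i)|100⟩ + (-0.46 + 0.2657i)|101⟩ + (-0.1016 - 0.1759i)|110⟩ + (0.2657 + 0.46i)|111⟩

amp(|b₁b₂…⟩) = product of the factor amplitudes for bits b₁, b₂, …; only kets whose every factor amplitude is nonzero survive.
|000⟩: (0.5942)(1/√2)(-0.3571) = -0.15
|001⟩: (0.5942)(1/√2)(0.9341) = 0.3925
|010⟩: (0.5942)(-(1/√2)i)(-0.3571) = 0.15i
|011⟩: (0.5942)(-(1/√2)i)(0.9341) = -0.3925i
|100⟩: (-0.6965 + 0.4022i)(1/√2)(-0.3571) = (0.1759 - 0.1016i)
|101⟩: (-0.6965 + 0.4022i)(1/√2)(0.9341) = (-0.46 + 0.2657i)
|110⟩: (-0.6965 + 0.4022i)(-(1/√2)i)(-0.3571) = (-0.1016 - 0.1759i)
|111⟩: (-0.6965 + 0.4022i)(-(1/√2)i)(0.9341) = (0.2657 + 0.46i)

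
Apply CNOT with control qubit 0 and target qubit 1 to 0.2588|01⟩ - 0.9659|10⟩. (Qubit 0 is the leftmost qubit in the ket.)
0.2588|01⟩ - 0.9659|11⟩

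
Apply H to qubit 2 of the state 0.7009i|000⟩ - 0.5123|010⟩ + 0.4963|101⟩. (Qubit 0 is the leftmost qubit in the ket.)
0.4956i|000⟩ + 0.4956i|001⟩ - 0.3623|010⟩ - 0.3623|011⟩ + 0.3509|100⟩ - 0.3509|101⟩

H on qubit 2 mixes each pair of kets that differ only in qubit 2: amplitudes (a, b) of (|…0…⟩, |…1…⟩) become ((a + b)/√2, (a − b)/√2). Kets absent from the input have amplitude 0.
(|000⟩, |001⟩): (a, b) = (0.7009i, 0) → (0.4956i, 0.4956i)
(|010⟩, |011⟩): (a, b) = (-0.5123, 0) → (-0.3623, -0.3623)
(|100⟩, |101⟩): (a, b) = (0, 0.4963) → (0.3509, -0.3509)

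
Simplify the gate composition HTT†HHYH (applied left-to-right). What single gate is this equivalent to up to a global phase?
Y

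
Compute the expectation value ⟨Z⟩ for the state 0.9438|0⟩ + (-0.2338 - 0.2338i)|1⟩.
0.7814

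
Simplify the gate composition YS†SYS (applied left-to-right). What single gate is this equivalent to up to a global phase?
S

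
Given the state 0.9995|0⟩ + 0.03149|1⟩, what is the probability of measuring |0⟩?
0.999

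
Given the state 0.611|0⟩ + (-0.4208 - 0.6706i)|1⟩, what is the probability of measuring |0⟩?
0.3733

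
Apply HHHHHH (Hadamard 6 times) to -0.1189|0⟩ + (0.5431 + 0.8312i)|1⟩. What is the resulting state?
-0.1189|0⟩ + (0.5431 + 0.8312i)|1⟩

H² = I, so an even number of Hadamards cancels: H^6 = I and the state is unchanged.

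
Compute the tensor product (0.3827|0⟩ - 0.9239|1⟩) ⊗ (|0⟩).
0.3827|00⟩ - 0.9239|10⟩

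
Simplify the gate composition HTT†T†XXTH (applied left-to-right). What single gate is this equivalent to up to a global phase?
I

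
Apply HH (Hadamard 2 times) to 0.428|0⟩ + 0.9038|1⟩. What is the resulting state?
0.428|0⟩ + 0.9038|1⟩

H² = I, so an even number of Hadamards cancels: H^2 = I and the state is unchanged.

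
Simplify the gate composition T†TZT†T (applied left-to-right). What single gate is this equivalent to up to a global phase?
Z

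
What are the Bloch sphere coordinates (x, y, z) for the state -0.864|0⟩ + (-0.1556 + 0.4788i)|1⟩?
(0.2689, -0.8274, 0.493)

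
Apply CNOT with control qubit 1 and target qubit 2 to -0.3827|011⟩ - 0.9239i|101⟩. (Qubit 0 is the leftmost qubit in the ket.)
-0.3827|010⟩ - 0.9239i|101⟩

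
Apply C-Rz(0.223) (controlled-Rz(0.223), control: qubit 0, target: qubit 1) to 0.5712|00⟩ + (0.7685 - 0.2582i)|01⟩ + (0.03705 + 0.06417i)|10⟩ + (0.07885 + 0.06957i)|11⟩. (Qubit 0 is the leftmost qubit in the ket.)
0.5712|00⟩ + (0.7685 - 0.2582i)|01⟩ + (0.04396 + 0.05965i)|10⟩ + (0.07062 + 0.07791i)|11⟩

C-Rz(0.223) leaves the control-|0⟩ kets |00⟩, |01⟩ unchanged and applies Rz(0.223) to qubit 1 on the control-|1⟩ pair (|10⟩, |11⟩).
Rz(0.223) = [[e^(−iθ/2), 0], [0, e^(iθ/2)]] with e^(±iθ/2) = cos(θ/2) ± i·sin(θ/2); θ = 0.223, cos(θ/2) ≈ 0.99379, sin(θ/2) ≈ 0.111269.
With a = amp(|10⟩) = (0.03705 + 0.06417i) and b = amp(|11⟩) = (0.07885 + 0.06957i):
new amp(|10⟩) = (0.99379 - 0.111269i)·a = (0.04396 + 0.05965i)
new amp(|11⟩) = (0.99379 + 0.111269i)·b = (0.07062 + 0.07791i)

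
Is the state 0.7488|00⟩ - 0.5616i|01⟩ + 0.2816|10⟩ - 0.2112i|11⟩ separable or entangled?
Separable

Writing the state as a|00⟩ + b|01⟩ + c|10⟩ + d|11⟩, it is a product state iff ad − bc = 0.
Here (a, b, c, d) = (0.7488, -0.5616i, 0.2816, -0.2112i): ad − bc = (0.7488)(-0.2112i) − (-0.5616i)(0.2816) = 0, so the state is separable.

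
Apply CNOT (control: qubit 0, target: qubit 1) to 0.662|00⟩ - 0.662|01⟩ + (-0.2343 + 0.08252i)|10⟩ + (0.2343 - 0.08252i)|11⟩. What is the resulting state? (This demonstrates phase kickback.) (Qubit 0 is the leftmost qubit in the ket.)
0.662|00⟩ - 0.662|01⟩ + (0.2343 - 0.08252i)|10⟩ + (-0.2343 + 0.08252i)|11⟩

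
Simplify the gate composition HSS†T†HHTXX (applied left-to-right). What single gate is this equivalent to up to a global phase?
H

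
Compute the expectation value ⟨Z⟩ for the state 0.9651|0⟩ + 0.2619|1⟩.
0.8628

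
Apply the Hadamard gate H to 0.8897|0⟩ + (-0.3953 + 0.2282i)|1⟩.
(0.3496 + 0.1614i)|0⟩ + (0.9086 - 0.1614i)|1⟩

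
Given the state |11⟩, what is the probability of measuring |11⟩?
1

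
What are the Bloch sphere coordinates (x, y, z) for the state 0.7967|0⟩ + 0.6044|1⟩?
(0.9631, 0, 0.2694)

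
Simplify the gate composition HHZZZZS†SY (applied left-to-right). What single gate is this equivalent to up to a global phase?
Y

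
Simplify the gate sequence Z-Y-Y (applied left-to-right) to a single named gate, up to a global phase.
Z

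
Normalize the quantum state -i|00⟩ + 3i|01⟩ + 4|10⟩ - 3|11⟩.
-0.169i|00⟩ + 0.5071i|01⟩ + 0.6761|10⟩ - 0.5071|11⟩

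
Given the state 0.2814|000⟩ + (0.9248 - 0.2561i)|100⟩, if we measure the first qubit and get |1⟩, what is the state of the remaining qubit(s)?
(0.9637 - 0.2669i)|00⟩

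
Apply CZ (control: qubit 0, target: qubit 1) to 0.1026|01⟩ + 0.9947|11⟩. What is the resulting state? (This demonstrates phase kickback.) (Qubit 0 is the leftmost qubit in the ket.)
0.1026|01⟩ - 0.9947|11⟩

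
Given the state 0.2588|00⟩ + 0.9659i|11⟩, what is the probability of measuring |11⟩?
0.933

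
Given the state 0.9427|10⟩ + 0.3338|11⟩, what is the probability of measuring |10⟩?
0.8887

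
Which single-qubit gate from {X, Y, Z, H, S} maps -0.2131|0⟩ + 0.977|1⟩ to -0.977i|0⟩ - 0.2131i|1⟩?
Y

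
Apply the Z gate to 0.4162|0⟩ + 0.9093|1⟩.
0.4162|0⟩ - 0.9093|1⟩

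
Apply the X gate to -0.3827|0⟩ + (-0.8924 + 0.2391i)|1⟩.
(-0.8924 + 0.2391i)|0⟩ - 0.3827|1⟩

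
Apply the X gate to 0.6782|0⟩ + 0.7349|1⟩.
0.7349|0⟩ + 0.6782|1⟩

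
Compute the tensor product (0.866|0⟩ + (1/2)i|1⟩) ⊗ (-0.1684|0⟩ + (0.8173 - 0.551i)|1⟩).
-0.1458|00⟩ + (0.7078 - 0.4772i)|01⟩ - 0.0842i|10⟩ + (0.2755 + 0.4087i)|11⟩

amp(|b₁b₂…⟩) = product of the factor amplitudes for bits b₁, b₂, …; only kets whose every factor amplitude is nonzero survive.
|00⟩: (0.866)(-0.1684) = -0.1458
|01⟩: (0.866)(0.8173 - 0.551i) = (0.7078 - 0.4772i)
|10⟩: ((1/2)i)(-0.1684) = -0.0842i
|11⟩: ((1/2)i)(0.8173 - 0.551i) = (0.2755 + 0.4087i)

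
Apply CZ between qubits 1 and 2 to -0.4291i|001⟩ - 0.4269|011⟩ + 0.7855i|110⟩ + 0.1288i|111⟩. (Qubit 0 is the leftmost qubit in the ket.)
-0.4291i|001⟩ + 0.4269|011⟩ + 0.7855i|110⟩ - 0.1288i|111⟩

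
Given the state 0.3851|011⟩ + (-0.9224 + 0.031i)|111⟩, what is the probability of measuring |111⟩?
0.8518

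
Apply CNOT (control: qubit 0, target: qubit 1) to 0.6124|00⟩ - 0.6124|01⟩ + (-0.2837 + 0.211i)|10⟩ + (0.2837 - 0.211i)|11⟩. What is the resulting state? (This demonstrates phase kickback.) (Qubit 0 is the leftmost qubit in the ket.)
0.6124|00⟩ - 0.6124|01⟩ + (0.2837 - 0.211i)|10⟩ + (-0.2837 + 0.211i)|11⟩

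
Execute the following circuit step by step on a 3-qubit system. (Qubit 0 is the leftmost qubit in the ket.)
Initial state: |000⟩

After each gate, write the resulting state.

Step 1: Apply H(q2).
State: 1/√2|000⟩ + 1/√2|001⟩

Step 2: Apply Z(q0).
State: 1/√2|000⟩ + 1/√2|001⟩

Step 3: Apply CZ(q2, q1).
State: 1/√2|000⟩ + 1/√2|001⟩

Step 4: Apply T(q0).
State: 1/√2|000⟩ + 1/√2|001⟩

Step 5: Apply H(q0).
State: 1/2|000⟩ + 1/2|001⟩ + 1/2|100⟩ + 1/2|101⟩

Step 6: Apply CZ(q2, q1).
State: 1/2|000⟩ + 1/2|001⟩ + 1/2|100⟩ + 1/2|101⟩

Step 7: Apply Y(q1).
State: (1/2)i|010⟩ + (1/2)i|011⟩ + (1/2)i|110⟩ + (1/2)i|111⟩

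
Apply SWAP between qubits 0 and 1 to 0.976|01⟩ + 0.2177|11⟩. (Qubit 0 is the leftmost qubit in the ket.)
0.976|10⟩ + 0.2177|11⟩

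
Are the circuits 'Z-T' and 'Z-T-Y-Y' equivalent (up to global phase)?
Yes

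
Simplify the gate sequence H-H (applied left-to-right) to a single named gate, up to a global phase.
I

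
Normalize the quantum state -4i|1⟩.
-i|1⟩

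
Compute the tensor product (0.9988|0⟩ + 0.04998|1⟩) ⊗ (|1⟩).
0.9988|01⟩ + 0.04998|11⟩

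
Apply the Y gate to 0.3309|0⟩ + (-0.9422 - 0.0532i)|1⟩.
(-0.0532 + 0.9422i)|0⟩ + 0.3309i|1⟩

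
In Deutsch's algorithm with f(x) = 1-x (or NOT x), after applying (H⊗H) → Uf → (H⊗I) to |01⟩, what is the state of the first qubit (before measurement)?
|1⟩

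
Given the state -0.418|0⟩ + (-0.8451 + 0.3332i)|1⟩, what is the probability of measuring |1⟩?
0.8252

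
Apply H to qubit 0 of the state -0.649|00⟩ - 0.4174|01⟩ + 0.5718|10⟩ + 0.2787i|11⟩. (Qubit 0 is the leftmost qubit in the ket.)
-0.05459|00⟩ + (-0.2951 + 0.1971i)|01⟩ - 0.8632|10⟩ + (-0.2951 - 0.1971i)|11⟩

H on qubit 0 mixes each pair of kets that differ only in qubit 0: amplitudes (a, b) of (|…0…⟩, |…1…⟩) become ((a + b)/√2, (a − b)/√2). Kets absent from the input have amplitude 0.
(|00⟩, |10⟩): (a, b) = (-0.649, 0.5718) → (-0.05459, -0.8632)
(|01⟩, |11⟩): (a, b) = (-0.4174, 0.2787i) → ((-0.2951 + 0.1971i), (-0.2951 - 0.1971i))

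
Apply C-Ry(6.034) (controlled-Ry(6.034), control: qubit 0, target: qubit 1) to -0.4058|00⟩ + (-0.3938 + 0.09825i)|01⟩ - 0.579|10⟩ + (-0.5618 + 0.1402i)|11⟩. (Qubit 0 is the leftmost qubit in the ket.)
-0.4058|00⟩ + (-0.3938 + 0.09825i)|01⟩ + (0.6443 - 0.01742i)|10⟩ + (0.4855 - 0.1391i)|11⟩

C-Ry(6.034) leaves the control-|0⟩ kets |00⟩, |01⟩ unchanged and applies Ry(6.034) to qubit 1 on the control-|1⟩ pair (|10⟩, |11⟩).
Ry(6.034) = [[cos(θ/2), −sin(θ/2)], [sin(θ/2), cos(θ/2)]]; θ = 6.034, cos(θ/2) ≈ -0.992248, sin(θ/2) ≈ 0.124271.
With a = amp(|10⟩) = -0.579 and b = amp(|11⟩) = (-0.5618 + 0.1402i):
new amp(|10⟩) = (-0.992248)·a + (-0.124271)·b = (0.6443 - 0.01742i)
new amp(|11⟩) = (0.124271)·a + (-0.992248)·b = (0.4855 - 0.1391i)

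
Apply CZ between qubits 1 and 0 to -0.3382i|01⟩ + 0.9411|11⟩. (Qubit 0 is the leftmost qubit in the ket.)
-0.3382i|01⟩ - 0.9411|11⟩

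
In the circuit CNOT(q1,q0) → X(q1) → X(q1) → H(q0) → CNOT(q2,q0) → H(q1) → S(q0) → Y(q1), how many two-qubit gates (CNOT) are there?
2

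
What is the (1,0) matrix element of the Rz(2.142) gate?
0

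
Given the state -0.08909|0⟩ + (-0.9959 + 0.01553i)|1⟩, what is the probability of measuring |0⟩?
0.007937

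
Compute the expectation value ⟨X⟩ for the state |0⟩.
0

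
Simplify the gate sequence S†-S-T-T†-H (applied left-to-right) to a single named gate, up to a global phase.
H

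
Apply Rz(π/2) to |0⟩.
(1/√2 - (1/√2)i)|0⟩

Rz(π/2) = [[e^(−iθ/2), 0], [0, e^(iθ/2)]] with e^(±iθ/2) = cos(θ/2) ± i·sin(θ/2); θ = π/2, cos(θ/2) ≈ 0.707107, sin(θ/2) ≈ 0.707107.
With a = amp(|0⟩) = 1 and b = amp(|1⟩) = 0:
new amp(|0⟩) = (0.707107 - 0.707107i)·a = (1/√2 - (1/√2)i)
new amp(|1⟩) = (0.707107 + 0.707107i)·b = 0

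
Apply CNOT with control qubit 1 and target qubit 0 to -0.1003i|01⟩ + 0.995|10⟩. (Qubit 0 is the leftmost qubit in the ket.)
0.995|10⟩ - 0.1003i|11⟩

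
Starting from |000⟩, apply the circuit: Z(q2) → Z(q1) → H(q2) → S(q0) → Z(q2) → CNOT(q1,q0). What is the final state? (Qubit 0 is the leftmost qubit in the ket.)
1/√2|000⟩ - 1/√2|001⟩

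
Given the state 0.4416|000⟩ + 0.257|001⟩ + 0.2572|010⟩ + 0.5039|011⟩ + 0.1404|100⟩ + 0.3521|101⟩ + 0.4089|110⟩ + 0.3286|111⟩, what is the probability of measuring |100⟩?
0.01971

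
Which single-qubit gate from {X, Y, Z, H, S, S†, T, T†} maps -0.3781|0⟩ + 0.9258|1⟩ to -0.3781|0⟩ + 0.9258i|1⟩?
S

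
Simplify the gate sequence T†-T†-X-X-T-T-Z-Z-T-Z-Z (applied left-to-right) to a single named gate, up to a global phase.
T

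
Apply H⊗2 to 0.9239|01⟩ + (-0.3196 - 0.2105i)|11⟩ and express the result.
(0.3022 - 0.1053i)|00⟩ + (-0.3022 + 0.1053i)|01⟩ + (0.6218 + 0.1053i)|10⟩ + (-0.6218 - 0.1053i)|11⟩

H⊗2 gives amp(|y⟩) = (1/2) Σ_x (−1)^(x·y) amp(|x⟩), where x·y is the number of positions in which both x and y have a 1.
|00⟩: (0.9239 + (-0.3196 - 0.2105i))/2 = (0.3022 - 0.1053i)
|01⟩: (-0.9239 - (-0.3196 - 0.2105i))/2 = (-0.3022 + 0.1053i)
|10⟩: (0.9239 - (-0.3196 - 0.2105i))/2 = (0.6218 + 0.1053i)
|11⟩: (-0.9239 + (-0.3196 - 0.2105i))/2 = (-0.6218 - 0.1053i)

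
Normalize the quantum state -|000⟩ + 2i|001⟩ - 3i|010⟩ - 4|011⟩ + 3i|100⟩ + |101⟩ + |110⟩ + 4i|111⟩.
-0.1325|000⟩ + 0.2649i|001⟩ - 0.3974i|010⟩ - 0.5298|011⟩ + 0.3974i|100⟩ + 0.1325|101⟩ + 0.1325|110⟩ + 0.5298i|111⟩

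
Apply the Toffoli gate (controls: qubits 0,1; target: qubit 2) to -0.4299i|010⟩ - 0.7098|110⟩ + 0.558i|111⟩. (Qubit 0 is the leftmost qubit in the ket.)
-0.4299i|010⟩ + 0.558i|110⟩ - 0.7098|111⟩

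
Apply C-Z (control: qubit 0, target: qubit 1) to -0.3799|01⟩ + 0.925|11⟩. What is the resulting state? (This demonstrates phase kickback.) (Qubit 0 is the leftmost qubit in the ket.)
-0.3799|01⟩ - 0.925|11⟩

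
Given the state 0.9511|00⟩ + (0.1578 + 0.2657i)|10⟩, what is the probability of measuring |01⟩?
0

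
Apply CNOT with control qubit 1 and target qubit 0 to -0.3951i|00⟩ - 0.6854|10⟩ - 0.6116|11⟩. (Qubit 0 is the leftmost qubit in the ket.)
-0.3951i|00⟩ - 0.6116|01⟩ - 0.6854|10⟩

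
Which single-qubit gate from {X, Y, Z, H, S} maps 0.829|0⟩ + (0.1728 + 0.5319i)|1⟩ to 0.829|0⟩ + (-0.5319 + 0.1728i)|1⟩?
S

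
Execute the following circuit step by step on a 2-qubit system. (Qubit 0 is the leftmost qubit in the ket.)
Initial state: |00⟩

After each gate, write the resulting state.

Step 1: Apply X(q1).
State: |01⟩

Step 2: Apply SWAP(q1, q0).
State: |10⟩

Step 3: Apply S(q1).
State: |10⟩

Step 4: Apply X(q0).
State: |00⟩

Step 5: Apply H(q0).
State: 1/√2|00⟩ + 1/√2|10⟩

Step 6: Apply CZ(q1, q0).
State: 1/√2|00⟩ + 1/√2|10⟩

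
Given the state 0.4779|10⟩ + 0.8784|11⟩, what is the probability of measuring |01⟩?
0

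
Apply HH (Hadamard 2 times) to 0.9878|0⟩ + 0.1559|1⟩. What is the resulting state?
0.9878|0⟩ + 0.1559|1⟩

H² = I, so an even number of Hadamards cancels: H^2 = I and the state is unchanged.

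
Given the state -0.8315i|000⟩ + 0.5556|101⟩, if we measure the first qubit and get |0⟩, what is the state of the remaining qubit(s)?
-i|00⟩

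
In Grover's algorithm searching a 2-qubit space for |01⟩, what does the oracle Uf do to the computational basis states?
Uf|x⟩ = -|x⟩ if x = 01, else |x⟩ (phase flip on target)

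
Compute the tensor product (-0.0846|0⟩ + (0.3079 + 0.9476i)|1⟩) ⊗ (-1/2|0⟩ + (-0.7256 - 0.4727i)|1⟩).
0.0423|00⟩ + (0.06139 + 0.03999i)|01⟩ + (-0.154 - 0.4738i)|10⟩ + (0.2245 - 0.8331i)|11⟩

amp(|b₁b₂…⟩) = product of the factor amplitudes for bits b₁, b₂, …; only kets whose every factor amplitude is nonzero survive.
|00⟩: (-0.0846)(-1/2) = 0.0423
|01⟩: (-0.0846)(-0.7256 - 0.4727i) = (0.06139 + 0.03999i)
|10⟩: (0.3079 + 0.9476i)(-1/2) = (-0.154 - 0.4738i)
|11⟩: (0.3079 + 0.9476i)(-0.7256 - 0.4727i) = (0.2245 - 0.8331i)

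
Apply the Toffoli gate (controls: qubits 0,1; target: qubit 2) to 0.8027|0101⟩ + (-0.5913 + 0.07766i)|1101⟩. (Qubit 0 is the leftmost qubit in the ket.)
0.8027|0101⟩ + (-0.5913 + 0.07766i)|1111⟩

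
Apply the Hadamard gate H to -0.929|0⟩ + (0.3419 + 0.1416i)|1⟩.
(-0.4151 + 0.1001i)|0⟩ + (-0.8987 - 0.1001i)|1⟩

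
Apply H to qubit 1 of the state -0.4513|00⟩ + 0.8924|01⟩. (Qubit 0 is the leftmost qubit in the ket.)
0.3119|00⟩ - 0.9501|01⟩

H on qubit 1 mixes each pair of kets that differ only in qubit 1: amplitudes (a, b) of (|…0…⟩, |…1…⟩) become ((a + b)/√2, (a − b)/√2). Kets absent from the input have amplitude 0.
(|00⟩, |01⟩): (a, b) = (-0.4513, 0.8924) → (0.3119, -0.9501)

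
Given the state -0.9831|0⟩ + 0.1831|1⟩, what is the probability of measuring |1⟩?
0.03353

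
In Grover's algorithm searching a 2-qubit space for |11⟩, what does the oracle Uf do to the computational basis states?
Uf|x⟩ = -|x⟩ if x = 11, else |x⟩ (phase flip on target)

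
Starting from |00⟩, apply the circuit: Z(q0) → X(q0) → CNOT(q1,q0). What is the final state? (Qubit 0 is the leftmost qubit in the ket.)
|10⟩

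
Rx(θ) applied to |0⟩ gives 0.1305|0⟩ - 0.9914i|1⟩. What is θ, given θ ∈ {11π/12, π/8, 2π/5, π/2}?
11π/12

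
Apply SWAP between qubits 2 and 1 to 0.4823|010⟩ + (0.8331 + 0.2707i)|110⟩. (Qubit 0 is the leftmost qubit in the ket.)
0.4823|001⟩ + (0.8331 + 0.2707i)|101⟩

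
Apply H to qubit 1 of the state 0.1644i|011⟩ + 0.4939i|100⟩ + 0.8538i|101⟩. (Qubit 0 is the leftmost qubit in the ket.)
0.1162i|001⟩ - 0.1162i|011⟩ + 0.3492i|100⟩ + 0.6037i|101⟩ + 0.3492i|110⟩ + 0.6037i|111⟩

H on qubit 1 mixes each pair of kets that differ only in qubit 1: amplitudes (a, b) of (|…0…⟩, |…1…⟩) become ((a + b)/√2, (a − b)/√2). Kets absent from the input have amplitude 0.
(|001⟩, |011⟩): (a, b) = (0, 0.1644i) → (0.1162i, -0.1162i)
(|100⟩, |110⟩): (a, b) = (0.4939i, 0) → (0.3492i, 0.3492i)
(|101⟩, |111⟩): (a, b) = (0.8538i, 0) → (0.6037i, 0.6037i)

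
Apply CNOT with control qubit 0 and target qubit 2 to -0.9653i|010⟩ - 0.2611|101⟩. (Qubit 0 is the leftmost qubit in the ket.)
-0.9653i|010⟩ - 0.2611|100⟩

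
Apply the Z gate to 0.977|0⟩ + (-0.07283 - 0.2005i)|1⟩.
0.977|0⟩ + (0.07283 + 0.2005i)|1⟩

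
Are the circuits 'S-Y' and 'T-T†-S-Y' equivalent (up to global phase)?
Yes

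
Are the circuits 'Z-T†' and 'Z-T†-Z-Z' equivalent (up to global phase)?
Yes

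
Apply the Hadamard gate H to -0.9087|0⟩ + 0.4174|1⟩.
-0.3474|0⟩ - 0.9377|1⟩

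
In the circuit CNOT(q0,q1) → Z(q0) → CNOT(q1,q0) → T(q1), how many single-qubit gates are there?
2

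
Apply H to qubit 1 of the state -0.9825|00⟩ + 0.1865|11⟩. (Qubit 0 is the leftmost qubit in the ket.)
-0.6947|00⟩ - 0.6947|01⟩ + 0.1319|10⟩ - 0.1319|11⟩

H on qubit 1 mixes each pair of kets that differ only in qubit 1: amplitudes (a, b) of (|…0…⟩, |…1…⟩) become ((a + b)/√2, (a − b)/√2). Kets absent from the input have amplitude 0.
(|00⟩, |01⟩): (a, b) = (-0.9825, 0) → (-0.6947, -0.6947)
(|10⟩, |11⟩): (a, b) = (0, 0.1865) → (0.1319, -0.1319)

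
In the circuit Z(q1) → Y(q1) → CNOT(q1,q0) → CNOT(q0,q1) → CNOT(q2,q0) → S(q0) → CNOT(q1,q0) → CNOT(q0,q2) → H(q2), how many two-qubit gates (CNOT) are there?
5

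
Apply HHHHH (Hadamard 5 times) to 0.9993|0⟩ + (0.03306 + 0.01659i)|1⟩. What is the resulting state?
(0.73 + 0.01173i)|0⟩ + (0.6832 - 0.01173i)|1⟩

H² = I, so H^5 = H: a single Hadamard. With (a, b) = (0.9993, (0.03306 + 0.01659i)), H gives ((a + b)/√2, (a − b)/√2) = ((0.73 + 0.01173i), (0.6832 - 0.01173i)).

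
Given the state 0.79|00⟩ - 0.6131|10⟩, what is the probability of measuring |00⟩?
0.6241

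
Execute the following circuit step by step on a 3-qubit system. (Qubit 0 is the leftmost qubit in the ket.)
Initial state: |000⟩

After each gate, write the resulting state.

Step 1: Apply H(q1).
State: 1/√2|000⟩ + 1/√2|010⟩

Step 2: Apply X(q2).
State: 1/√2|001⟩ + 1/√2|011⟩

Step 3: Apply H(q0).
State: 1/2|001⟩ + 1/2|011⟩ + 1/2|101⟩ + 1/2|111⟩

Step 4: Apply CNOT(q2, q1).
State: 1/2|001⟩ + 1/2|011⟩ + 1/2|101⟩ + 1/2|111⟩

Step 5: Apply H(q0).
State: 1/√2|001⟩ + 1/√2|011⟩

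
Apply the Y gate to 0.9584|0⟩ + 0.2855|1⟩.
-0.2855i|0⟩ + 0.9584i|1⟩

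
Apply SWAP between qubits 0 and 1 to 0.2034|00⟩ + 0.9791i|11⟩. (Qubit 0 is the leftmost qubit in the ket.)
0.2034|00⟩ + 0.9791i|11⟩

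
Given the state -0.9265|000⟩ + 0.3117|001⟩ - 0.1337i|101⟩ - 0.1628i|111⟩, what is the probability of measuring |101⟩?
0.01788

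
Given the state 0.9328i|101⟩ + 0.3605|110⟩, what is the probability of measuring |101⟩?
0.8701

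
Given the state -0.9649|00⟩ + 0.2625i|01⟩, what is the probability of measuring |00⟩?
0.931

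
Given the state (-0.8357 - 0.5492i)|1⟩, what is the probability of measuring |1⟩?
1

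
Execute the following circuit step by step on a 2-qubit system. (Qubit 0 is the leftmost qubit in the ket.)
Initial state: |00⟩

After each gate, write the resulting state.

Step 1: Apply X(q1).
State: |01⟩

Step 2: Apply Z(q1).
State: -|01⟩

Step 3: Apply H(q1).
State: -1/√2|00⟩ + 1/√2|01⟩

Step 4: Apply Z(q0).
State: -1/√2|00⟩ + 1/√2|01⟩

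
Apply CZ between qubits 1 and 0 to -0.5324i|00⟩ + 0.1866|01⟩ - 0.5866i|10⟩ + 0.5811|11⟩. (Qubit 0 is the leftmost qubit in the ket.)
-0.5324i|00⟩ + 0.1866|01⟩ - 0.5866i|10⟩ - 0.5811|11⟩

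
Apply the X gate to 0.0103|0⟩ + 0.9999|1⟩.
0.9999|0⟩ + 0.0103|1⟩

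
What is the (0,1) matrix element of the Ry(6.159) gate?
-0.06205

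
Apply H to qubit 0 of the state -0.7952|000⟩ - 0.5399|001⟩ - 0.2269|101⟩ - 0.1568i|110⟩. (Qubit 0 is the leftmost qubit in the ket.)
-0.5623|000⟩ - 0.5422|001⟩ - 0.1109i|010⟩ - 0.5623|100⟩ - 0.2213|101⟩ + 0.1109i|110⟩

H on qubit 0 mixes each pair of kets that differ only in qubit 0: amplitudes (a, b) of (|…0…⟩, |…1…⟩) become ((a + b)/√2, (a − b)/√2). Kets absent from the input have amplitude 0.
(|000⟩, |100⟩): (a, b) = (-0.7952, 0) → (-0.5623, -0.5623)
(|001⟩, |101⟩): (a, b) = (-0.5399, -0.2269) → (-0.5422, -0.2213)
(|010⟩, |110⟩): (a, b) = (0, -0.1568i) → (-0.1109i, 0.1109i)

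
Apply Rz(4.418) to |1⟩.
(-0.5958 + 0.8032i)|1⟩

Rz(4.418) = [[e^(−iθ/2), 0], [0, e^(iθ/2)]] with e^(±iθ/2) = cos(θ/2) ± i·sin(θ/2); θ = 4.418, cos(θ/2) ≈ -0.595754, sin(θ/2) ≈ 0.803167.
With a = amp(|0⟩) = 0 and b = amp(|1⟩) = 1:
new amp(|0⟩) = (-0.595754 - 0.803167i)·a = 0
new amp(|1⟩) = (-0.595754 + 0.803167i)·b = (-0.5958 + 0.8032i)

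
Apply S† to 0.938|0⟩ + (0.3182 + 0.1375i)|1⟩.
0.938|0⟩ + (0.1375 - 0.3182i)|1⟩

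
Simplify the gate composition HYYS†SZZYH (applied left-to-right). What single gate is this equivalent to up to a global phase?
Y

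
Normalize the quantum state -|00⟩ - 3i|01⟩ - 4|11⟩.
-0.1961|00⟩ - 0.5883i|01⟩ - 0.7845|11⟩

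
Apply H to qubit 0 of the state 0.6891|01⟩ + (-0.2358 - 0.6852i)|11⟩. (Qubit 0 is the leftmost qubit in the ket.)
(0.3205 - 0.4845i)|01⟩ + (0.654 + 0.4845i)|11⟩

H on qubit 0 mixes each pair of kets that differ only in qubit 0: amplitudes (a, b) of (|…0…⟩, |…1…⟩) become ((a + b)/√2, (a − b)/√2). Kets absent from the input have amplitude 0.
(|01⟩, |11⟩): (a, b) = (0.6891, (-0.2358 - 0.6852i)) → ((0.3205 - 0.4845i), (0.654 + 0.4845i))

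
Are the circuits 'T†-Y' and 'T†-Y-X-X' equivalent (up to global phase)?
Yes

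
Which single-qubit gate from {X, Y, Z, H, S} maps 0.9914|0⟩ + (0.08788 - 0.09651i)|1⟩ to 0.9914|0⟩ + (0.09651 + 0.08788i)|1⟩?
S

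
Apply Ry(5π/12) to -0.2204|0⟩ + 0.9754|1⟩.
-0.7686|0⟩ + 0.6397|1⟩

Ry(5π/12) = [[cos(θ/2), −sin(θ/2)], [sin(θ/2), cos(θ/2)]]; θ = 5π/12, cos(θ/2) ≈ 0.793353, sin(θ/2) ≈ 0.608761.
With a = amp(|0⟩) = -0.2204 and b = amp(|1⟩) = 0.9754:
new amp(|0⟩) = (0.793353)·a + (-0.608761)·b = -0.7686
new amp(|1⟩) = (0.608761)·a + (0.793353)·b = 0.6397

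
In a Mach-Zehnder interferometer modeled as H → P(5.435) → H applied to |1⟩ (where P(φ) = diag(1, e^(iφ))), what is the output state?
(0.1693 + 0.375i)|0⟩ + (0.8307 - 0.375i)|1⟩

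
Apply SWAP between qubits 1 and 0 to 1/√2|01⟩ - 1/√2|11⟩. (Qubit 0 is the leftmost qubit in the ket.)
1/√2|10⟩ - 1/√2|11⟩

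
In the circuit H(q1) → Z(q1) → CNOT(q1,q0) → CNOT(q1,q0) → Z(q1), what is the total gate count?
5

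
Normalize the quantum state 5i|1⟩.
i|1⟩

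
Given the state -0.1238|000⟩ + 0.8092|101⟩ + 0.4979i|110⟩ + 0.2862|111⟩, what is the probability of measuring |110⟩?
0.2479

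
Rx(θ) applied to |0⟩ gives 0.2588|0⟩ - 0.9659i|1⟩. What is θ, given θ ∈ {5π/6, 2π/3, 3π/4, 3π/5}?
5π/6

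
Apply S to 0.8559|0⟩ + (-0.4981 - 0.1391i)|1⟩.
0.8559|0⟩ + (0.1391 - 0.4981i)|1⟩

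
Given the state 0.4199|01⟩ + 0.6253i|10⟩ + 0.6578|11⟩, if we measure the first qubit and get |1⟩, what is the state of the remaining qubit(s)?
0.689i|0⟩ + 0.7248|1⟩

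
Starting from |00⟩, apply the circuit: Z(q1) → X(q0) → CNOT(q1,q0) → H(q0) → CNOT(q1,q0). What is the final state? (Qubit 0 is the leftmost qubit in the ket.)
1/√2|00⟩ - 1/√2|10⟩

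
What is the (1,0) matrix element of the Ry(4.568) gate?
0.7563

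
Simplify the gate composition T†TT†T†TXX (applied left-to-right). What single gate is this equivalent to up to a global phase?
T†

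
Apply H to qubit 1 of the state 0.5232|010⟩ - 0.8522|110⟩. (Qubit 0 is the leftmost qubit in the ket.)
0.37|000⟩ - 0.37|010⟩ - 0.6026|100⟩ + 0.6026|110⟩

H on qubit 1 mixes each pair of kets that differ only in qubit 1: amplitudes (a, b) of (|…0…⟩, |…1…⟩) become ((a + b)/√2, (a − b)/√2). Kets absent from the input have amplitude 0.
(|000⟩, |010⟩): (a, b) = (0, 0.5232) → (0.37, -0.37)
(|100⟩, |110⟩): (a, b) = (0, -0.8522) → (-0.6026, 0.6026)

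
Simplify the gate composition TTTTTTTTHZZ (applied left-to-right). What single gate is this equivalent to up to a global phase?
H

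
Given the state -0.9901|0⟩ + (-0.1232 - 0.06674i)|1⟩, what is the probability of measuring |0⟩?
0.9803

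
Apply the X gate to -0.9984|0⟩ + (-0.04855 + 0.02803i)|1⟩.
(-0.04855 + 0.02803i)|0⟩ - 0.9984|1⟩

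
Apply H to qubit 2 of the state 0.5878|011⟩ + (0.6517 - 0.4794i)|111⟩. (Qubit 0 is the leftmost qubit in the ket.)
0.4156|010⟩ - 0.4156|011⟩ + (0.4608 - 0.339i)|110⟩ + (-0.4608 + 0.339i)|111⟩

H on qubit 2 mixes each pair of kets that differ only in qubit 2: amplitudes (a, b) of (|…0…⟩, |…1…⟩) become ((a + b)/√2, (a − b)/√2). Kets absent from the input have amplitude 0.
(|010⟩, |011⟩): (a, b) = (0, 0.5878) → (0.4156, -0.4156)
(|110⟩, |111⟩): (a, b) = (0, (0.6517 - 0.4794i)) → ((0.4608 - 0.339i), (-0.4608 + 0.339i))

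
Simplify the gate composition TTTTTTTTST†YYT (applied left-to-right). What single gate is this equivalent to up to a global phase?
S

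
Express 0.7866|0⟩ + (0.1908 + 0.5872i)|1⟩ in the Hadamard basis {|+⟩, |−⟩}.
(0.6911 + 0.4152i)|+⟩ + (0.4213 - 0.4152i)|−⟩

With |ψ⟩ = α|0⟩ + β|1⟩, the Hadamard-basis coefficients are ⟨+|ψ⟩ = (α + β)/√2 and ⟨−|ψ⟩ = (α − β)/√2.
Here α = 0.7866, β = (0.1908 + 0.5872i): (α + β)/√2 = (0.6911 + 0.4152i), (α − β)/√2 = (0.4213 - 0.4152i).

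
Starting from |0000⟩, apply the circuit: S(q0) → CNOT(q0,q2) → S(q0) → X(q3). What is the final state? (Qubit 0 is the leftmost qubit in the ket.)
|0001⟩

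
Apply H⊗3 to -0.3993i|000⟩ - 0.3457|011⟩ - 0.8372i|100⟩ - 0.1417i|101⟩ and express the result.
(-0.1222 - 0.4873i)|000⟩ + (0.1222 - 0.3871i)|001⟩ + (0.1222 - 0.4873i)|010⟩ + (-0.1222 - 0.3871i)|011⟩ + (-0.1222 + 0.2049i)|100⟩ + (0.1222 + 0.1047i)|101⟩ + (0.1222 + 0.2049i)|110⟩ + (-0.1222 + 0.1047i)|111⟩

H⊗3 gives amp(|y⟩) = (1/2√2) Σ_x (−1)^(x·y) amp(|x⟩), where x·y is the number of positions in which both x and y have a 1.
|000⟩: (-0.3993i - 0.3457 - 0.8372i - 0.1417i)/(2√2) = (-0.1222 - 0.4873i)
|001⟩: (-0.3993i + 0.3457 - 0.8372i + 0.1417i)/(2√2) = (0.1222 - 0.3871i)
|010⟩: (-0.3993i + 0.3457 - 0.8372i - 0.1417i)/(2√2) = (0.1222 - 0.4873i)
|011⟩: (-0.3993i - 0.3457 - 0.8372i + 0.1417i)/(2√2) = (-0.1222 - 0.3871i)
|100⟩: (-0.3993i - 0.3457 + 0.8372i + 0.1417i)/(2√2) = (-0.1222 + 0.2049i)
|101⟩: (-0.3993i + 0.3457 + 0.8372i - 0.1417i)/(2√2) = (0.1222 + 0.1047i)
|110⟩: (-0.3993i + 0.3457 + 0.8372i + 0.1417i)/(2√2) = (0.1222 + 0.2049i)
|111⟩: (-0.3993i - 0.3457 + 0.8372i - 0.1417i)/(2√2) = (-0.1222 + 0.1047i)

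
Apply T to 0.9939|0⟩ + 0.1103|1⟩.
0.9939|0⟩ + (0.07799 + 0.07799i)|1⟩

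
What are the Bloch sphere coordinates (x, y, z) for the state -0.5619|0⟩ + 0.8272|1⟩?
(-0.9296, 0, -0.3685)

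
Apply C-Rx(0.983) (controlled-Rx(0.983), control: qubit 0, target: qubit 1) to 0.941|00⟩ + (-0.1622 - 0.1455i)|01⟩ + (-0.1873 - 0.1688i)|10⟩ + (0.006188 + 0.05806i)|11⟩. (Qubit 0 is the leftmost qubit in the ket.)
0.941|00⟩ + (-0.1622 - 0.1455i)|01⟩ + (-0.1377 - 0.1517i)|10⟩ + (-0.07421 + 0.1396i)|11⟩

C-Rx(0.983) leaves the control-|0⟩ kets |00⟩, |01⟩ unchanged and applies Rx(0.983) to qubit 1 on the control-|1⟩ pair (|10⟩, |11⟩).
Rx(0.983) = [[cos(θ/2), −i·sin(θ/2)], [−i·sin(θ/2), cos(θ/2)]]; θ = 0.983, cos(θ/2) ≈ 0.881626, sin(θ/2) ≈ 0.471949.
With a = amp(|10⟩) = (-0.1873 - 0.1688i) and b = amp(|11⟩) = (0.006188 + 0.05806i):
new amp(|10⟩) = (0.881626)·a + (-0.471949i)·b = (-0.1377 - 0.1517i)
new amp(|11⟩) = (-0.471949i)·a + (0.881626)·b = (-0.07421 + 0.1396i)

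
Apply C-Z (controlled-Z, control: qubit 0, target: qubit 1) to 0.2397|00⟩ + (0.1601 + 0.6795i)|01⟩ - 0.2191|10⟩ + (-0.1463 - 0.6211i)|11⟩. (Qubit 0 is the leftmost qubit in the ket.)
0.2397|00⟩ + (0.1601 + 0.6795i)|01⟩ - 0.2191|10⟩ + (0.1463 + 0.6211i)|11⟩

C-Z leaves the control-|0⟩ kets |00⟩, |01⟩ unchanged and applies Z to qubit 1 on the control-|1⟩ pair (|10⟩, |11⟩).
Z = [[1, 0], [0, -1]].
With a = amp(|10⟩) = -0.2191 and b = amp(|11⟩) = (-0.1463 - 0.6211i):
new amp(|10⟩) = (1)·a = -0.2191
new amp(|11⟩) = (-1)·b = (0.1463 + 0.6211i)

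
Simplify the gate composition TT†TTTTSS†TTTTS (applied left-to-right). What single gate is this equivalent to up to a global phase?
S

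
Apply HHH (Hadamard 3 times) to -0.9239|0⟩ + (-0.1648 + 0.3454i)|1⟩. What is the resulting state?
(-0.7698 + 0.2442i)|0⟩ + (-0.5368 - 0.2442i)|1⟩

H² = I, so H^3 = H: a single Hadamard. With (a, b) = (-0.9239, (-0.1648 + 0.3454i)), H gives ((a + b)/√2, (a − b)/√2) = ((-0.7698 + 0.2442i), (-0.5368 - 0.2442i)).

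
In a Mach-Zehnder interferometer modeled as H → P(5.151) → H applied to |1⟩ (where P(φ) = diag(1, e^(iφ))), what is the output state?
(0.2877 + 0.4527i)|0⟩ + (0.7123 - 0.4527i)|1⟩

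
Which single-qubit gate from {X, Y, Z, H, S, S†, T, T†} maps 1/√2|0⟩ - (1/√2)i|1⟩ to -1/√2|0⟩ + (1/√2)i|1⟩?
Y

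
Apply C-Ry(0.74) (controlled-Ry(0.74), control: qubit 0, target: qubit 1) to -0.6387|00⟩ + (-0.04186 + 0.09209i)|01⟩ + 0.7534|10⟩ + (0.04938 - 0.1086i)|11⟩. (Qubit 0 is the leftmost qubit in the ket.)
-0.6387|00⟩ + (-0.04186 + 0.09209i)|01⟩ + (0.6846 + 0.03927i)|10⟩ + (0.3185 - 0.1013i)|11⟩

C-Ry(0.74) leaves the control-|0⟩ kets |00⟩, |01⟩ unchanged and applies Ry(0.74) to qubit 1 on the control-|1⟩ pair (|10⟩, |11⟩).
Ry(0.74) = [[cos(θ/2), −sin(θ/2)], [sin(θ/2), cos(θ/2)]]; θ = 0.74, cos(θ/2) ≈ 0.932327, sin(θ/2) ≈ 0.361615.
With a = amp(|10⟩) = 0.7534 and b = amp(|11⟩) = (0.04938 - 0.1086i):
new amp(|10⟩) = (0.932327)·a + (-0.361615)·b = (0.6846 + 0.03927i)
new amp(|11⟩) = (0.361615)·a + (0.932327)·b = (0.3185 - 0.1013i)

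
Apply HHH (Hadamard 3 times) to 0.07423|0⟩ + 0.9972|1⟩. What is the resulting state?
0.7576|0⟩ - 0.6526|1⟩

H² = I, so H^3 = H: a single Hadamard. With (a, b) = (0.07423, 0.9972), H gives ((a + b)/√2, (a − b)/√2) = (0.7576, -0.6526).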